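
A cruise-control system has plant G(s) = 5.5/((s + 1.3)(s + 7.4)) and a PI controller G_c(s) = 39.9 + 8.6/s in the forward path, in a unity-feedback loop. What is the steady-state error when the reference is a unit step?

The open loop G_c(s)G(s) has a pole at the origin (type 1), so the static position error constant is infinite and e_ss = 1/(1+∞) = 0.

0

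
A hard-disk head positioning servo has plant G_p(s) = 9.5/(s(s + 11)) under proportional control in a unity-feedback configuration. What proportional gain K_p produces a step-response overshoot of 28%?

K_p = 22.6

From %OS = 100·exp(−πζ/√(1−ζ²)) = 28%, ζ = −ln(0.28)/√(π²+ln²(0.28)) = 0.3755.
Characteristic equation s² + 11s + 9.5K_p = 0 gives ζ = 11/(2√(9.5K_p)).
Setting ζ = 0.3755: √(9.5K_p) = 11/(2·0.3755) = 14.65, so K_p = 214.5/9.5 = 22.6.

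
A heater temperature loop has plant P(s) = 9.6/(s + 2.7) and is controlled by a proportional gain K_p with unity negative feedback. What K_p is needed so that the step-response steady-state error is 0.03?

K_p = 9.09

Steady-state error for a unit step on this type-0 loop is 1/(1 + K_p·P(0)).
P(0) = 3.556. Require 1/(1 + K_p·3.556) = 0.03, so 1 + 3.556·K_p = 33.33.
K_p = (33.33 − 1)/3.556 = 9.09.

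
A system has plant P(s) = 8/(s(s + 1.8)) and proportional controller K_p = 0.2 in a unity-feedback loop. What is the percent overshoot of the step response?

From 1 + K_pP(s) = 0: s² + 1.8s + 1.6 = 0 ⇒ ω_n = 1.265, ζ = 0.7115.
%OS = 100·exp(−πζ/√(1−ζ²)) = 100·exp(−π·0.7115/√0.4937) = 4.15%.

4.15%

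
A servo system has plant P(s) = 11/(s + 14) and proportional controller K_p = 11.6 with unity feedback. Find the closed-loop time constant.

τ = 0.00706 s

Closed-loop transfer function: T(s) = K_p·P(s)/(1 + K_p·P(s)) = 127.6/(s + 14 + 127.6) = 127.6/(s + 141.6).
Time constant τ = 1/141.6 = 0.00706 s.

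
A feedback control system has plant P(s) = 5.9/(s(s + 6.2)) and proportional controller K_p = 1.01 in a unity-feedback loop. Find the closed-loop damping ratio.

ζ = 1.27

With unity feedback the closed-loop characteristic equation is s² + 6.2s + 1.01·5.9 = s² + 6.2s + 5.959 = 0.
Matching s² + 2ζω_n s + ω_n²: ω_n = √5.959 = 2.441 rad/s and 2ζω_n = 6.2, so ζ = 6.2/(2·2.441) = 1.27.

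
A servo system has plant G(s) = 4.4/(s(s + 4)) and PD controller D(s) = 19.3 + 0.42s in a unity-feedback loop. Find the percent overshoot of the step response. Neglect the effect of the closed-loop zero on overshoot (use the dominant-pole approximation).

35%

Forward path: (19.3 + 0.42s)·4.4/(s(s+4)). The closed-loop characteristic equation is s² + (4 + 4.4·0.42)s + 4.4·19.3 = 0.
That is s² + 5.848s + 84.92 = 0, so ω_n = 9.215 rad/s and ζ = 5.848/(2·9.215) = 0.3173.
%OS = 100·exp(−πζ/√(1−ζ²)) = 35%.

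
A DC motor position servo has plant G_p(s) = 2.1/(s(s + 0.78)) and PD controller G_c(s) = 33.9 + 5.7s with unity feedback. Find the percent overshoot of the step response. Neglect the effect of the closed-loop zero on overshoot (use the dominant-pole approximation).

2.67%

Forward path: (33.9 + 5.7s)·2.1/(s(s+0.78)). The closed-loop characteristic equation is s² + (0.78 + 2.1·5.7)s + 2.1·33.9 = 0.
That is s² + 12.75s + 71.19 = 0, so ω_n = 8.437 rad/s and ζ = 12.75/(2·8.437) = 0.7556.
%OS = 100·exp(−πζ/√(1−ζ²)) = 2.67%.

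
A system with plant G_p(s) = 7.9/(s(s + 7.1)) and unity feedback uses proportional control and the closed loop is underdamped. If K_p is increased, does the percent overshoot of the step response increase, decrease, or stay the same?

Characteristic equation s² + 7.1s + K_p·7.9 = 0: raising K_p raises ω_n while 2ζω_n = 7.1 is fixed, so ζ falls and overshoot grows.

increase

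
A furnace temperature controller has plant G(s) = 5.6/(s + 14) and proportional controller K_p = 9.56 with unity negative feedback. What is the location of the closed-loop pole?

Closed-loop transfer function: T(s) = K_p·G(s)/(1 + K_p·G(s)) = 53.54/(s + 14 + 53.54) = 53.54/(s + 67.54).
The closed-loop pole is at s = −67.54.

s = -67.54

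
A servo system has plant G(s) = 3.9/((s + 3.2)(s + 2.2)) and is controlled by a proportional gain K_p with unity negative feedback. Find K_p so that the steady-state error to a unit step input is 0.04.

For a type-0 loop with proportional control, e_ss = 1/(1 + K_p·G(0)).
G(0) = 0.554. Require 1/(1 + K_p·0.554) = 0.04, so 1 + 0.554·K_p = 25.
K_p = (25 − 1)/0.554 = 43.3.

K_p = 43.3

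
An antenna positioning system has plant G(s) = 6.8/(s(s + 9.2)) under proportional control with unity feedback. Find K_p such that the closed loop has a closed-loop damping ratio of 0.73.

Closed-loop characteristic equation: s² + 9.2s + K_p·6.8 = 0.
So ω_n = √(6.8K_p) and 2ζω_n = 9.2, giving ζ = 9.2/(2√(6.8K_p)).
Setting ζ = 0.73: √(6.8K_p) = 9.2/(2·0.73) = 6.301, so K_p = 39.71/6.8 = 5.84.

K_p = 5.84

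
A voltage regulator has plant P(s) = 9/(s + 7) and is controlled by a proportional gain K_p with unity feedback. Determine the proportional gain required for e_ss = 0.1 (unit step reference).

The loop is type 0, so e_ss(step) = 1/(1 + K_pos) with K_pos = K_p·P(0).
P(0) = 1.286. Require 1/(1 + K_p·1.286) = 0.1, so 1 + 1.286·K_p = 10.
K_p = (10 − 1)/1.286 = 7.

K_p = 7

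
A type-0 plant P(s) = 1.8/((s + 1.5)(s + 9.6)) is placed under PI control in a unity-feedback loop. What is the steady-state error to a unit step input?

The PI controller's integrator makes the forward path type 1, so e_ss to a step is zero.

0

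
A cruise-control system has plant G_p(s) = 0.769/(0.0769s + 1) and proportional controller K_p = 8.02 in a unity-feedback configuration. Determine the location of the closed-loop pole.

Closed loop: T(s) = K_p·G_p/(1+K_p·G_p) = 6.167/(0.0769s + 1 + 6.167), with pole at s = −(1 + 6.167)/0.0769 = −93.2.

s = -93.2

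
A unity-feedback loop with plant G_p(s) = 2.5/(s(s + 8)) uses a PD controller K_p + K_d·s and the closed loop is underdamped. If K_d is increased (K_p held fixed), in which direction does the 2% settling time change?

decrease

Characteristic equation s² + (8 + 2.5K_d)s + 2.5K_p = 0: raising K_d increases ζω_n = (8+2.5K_d)/2 while the loop stays underdamped, so T_s ≈ 4/(ζω_n) decreases.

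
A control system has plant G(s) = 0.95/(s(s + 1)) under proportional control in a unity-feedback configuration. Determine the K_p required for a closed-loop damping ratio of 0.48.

K_p = 1.14

Closed-loop characteristic equation: s² + 1s + K_p·0.95 = 0.
So ω_n = √(0.95K_p) and 2ζω_n = 1, giving ζ = 1/(2√(0.95K_p)).
Setting ζ = 0.48: √(0.95K_p) = 1/(2·0.48) = 1.042, so K_p = 1.085/0.95 = 1.14.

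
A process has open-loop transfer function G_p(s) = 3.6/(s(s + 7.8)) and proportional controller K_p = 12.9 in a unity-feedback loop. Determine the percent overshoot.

From 1 + K_pG_p(s) = 0: s² + 7.8s + 46.44 = 0 ⇒ ω_n = 6.815, ζ = 0.5723.
%OS = 100·exp(−πζ/√(1−ζ²)) = 100·exp(−π·0.5723/√0.6725) = 11.2%.

11.2%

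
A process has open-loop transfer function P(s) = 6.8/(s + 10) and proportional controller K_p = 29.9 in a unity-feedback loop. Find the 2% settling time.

Closed-loop transfer function: T(s) = K_p·P(s)/(1 + K_p·P(s)) = 203.3/(s + 10 + 203.3) = 203.3/(s + 213.3).
Time constant τ = 1/213.3 = 0.004688 s, so the 2% settling time is about 4τ = 0.0188 s.

T_s ≈ 0.0188 s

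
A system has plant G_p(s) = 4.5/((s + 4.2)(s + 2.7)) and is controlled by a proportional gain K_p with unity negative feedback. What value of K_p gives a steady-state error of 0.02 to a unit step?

K_p = 123

The loop is type 0, so e_ss(step) = 1/(1 + K_pos) with K_pos = K_p·G_p(0).
G_p(0) = 0.3968. Require 1/(1 + K_p·0.3968) = 0.02, so 1 + 0.3968·K_p = 50.
K_p = (50 − 1)/0.3968 = 123.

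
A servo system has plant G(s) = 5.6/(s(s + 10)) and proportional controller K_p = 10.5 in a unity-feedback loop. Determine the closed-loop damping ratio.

With unity feedback the closed-loop characteristic equation is s² + 10s + 10.5·5.6 = s² + 10s + 58.8 = 0.
So ω_n² = 58.8 ⇒ ω_n = 7.668 rad/s, and ζ = 10/(2ω_n) = 0.652.

ζ = 0.652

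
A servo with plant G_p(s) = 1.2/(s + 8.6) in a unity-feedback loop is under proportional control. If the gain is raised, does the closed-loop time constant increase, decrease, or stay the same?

Closed-loop pole is at s = −(8.6+K_p·1.2); larger K_p moves it further left, so τ = 1/(8.6+K_p·1.2) decreases.

decrease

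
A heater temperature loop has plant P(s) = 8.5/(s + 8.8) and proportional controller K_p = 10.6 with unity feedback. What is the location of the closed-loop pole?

s = -98.9

Closed-loop transfer function: T(s) = K_p·P(s)/(1 + K_p·P(s)) = 90.1/(s + 8.8 + 90.1) = 90.1/(s + 98.9).
The closed-loop pole is at s = −98.9.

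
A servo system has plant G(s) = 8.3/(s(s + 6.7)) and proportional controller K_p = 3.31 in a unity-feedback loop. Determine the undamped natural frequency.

1 + K_p·G(s) = 0 gives s² + 6.7s + 27.47 = 0.
So ω_n² = 27.47 ⇒ ω_n = 5.241 rad/s, and ζ = 6.7/(2ω_n) = 0.639.

ω_n = 5.24 rad/s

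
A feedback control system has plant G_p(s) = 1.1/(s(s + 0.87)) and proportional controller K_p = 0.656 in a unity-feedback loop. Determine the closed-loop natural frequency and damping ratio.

ω_n = 0.849 rad/s, ζ = 0.512

The closed-loop denominator is s(s+0.87) + 0.656·1.1 = s² + 0.87s + 0.7216.
So ω_n² = 0.7216 ⇒ ω_n = 0.8495 rad/s, and ζ = 0.87/(2ω_n) = 0.512.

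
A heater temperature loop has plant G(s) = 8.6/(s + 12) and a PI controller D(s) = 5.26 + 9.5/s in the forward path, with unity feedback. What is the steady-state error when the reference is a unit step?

The open loop D(s)G(s) has a pole at the origin (type 1), so the static position error constant is infinite and e_ss = 1/(1+∞) = 0.

0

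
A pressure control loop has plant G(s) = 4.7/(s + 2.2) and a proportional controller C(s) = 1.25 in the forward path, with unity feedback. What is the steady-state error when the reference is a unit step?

0.272

The loop is type 0. Static position error constant K_pos = C(0)·G(0) = 1.25·2.136 = 2.67.
Steady-state error to a unit step: e_ss = 1/(1+K_pos) = 1/3.67 = 0.272.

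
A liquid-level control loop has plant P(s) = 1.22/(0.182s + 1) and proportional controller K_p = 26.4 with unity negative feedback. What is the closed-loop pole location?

s = -182.5

Closed loop: T(s) = K_p·P/(1+K_p·P) = 32.21/(0.182s + 1 + 32.21), with pole at s = −(1 + 32.21)/0.182 = −182.5.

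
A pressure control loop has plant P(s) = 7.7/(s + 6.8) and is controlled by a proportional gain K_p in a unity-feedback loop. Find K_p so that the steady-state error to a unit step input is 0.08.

Steady-state error for a unit step on this type-0 loop is 1/(1 + K_p·P(0)).
P(0) = 1.132. Require 1/(1 + K_p·1.132) = 0.08, so 1 + 1.132·K_p = 12.5.
K_p = (12.5 − 1)/1.132 = 10.2.

K_p = 10.2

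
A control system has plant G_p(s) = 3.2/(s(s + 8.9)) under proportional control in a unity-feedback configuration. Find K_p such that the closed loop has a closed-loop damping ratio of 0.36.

K_p = 47.7

Closed-loop characteristic equation: s² + 8.9s + K_p·3.2 = 0.
So ω_n = √(3.2K_p) and 2ζω_n = 8.9, giving ζ = 8.9/(2√(3.2K_p)).
Setting ζ = 0.36: √(3.2K_p) = 8.9/(2·0.36) = 12.36, so K_p = 152.8/3.2 = 47.7.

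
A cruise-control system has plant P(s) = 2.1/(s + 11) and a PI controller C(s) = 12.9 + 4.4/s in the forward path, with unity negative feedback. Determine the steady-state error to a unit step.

The open loop C(s)P(s) has a pole at the origin (type 1), so the static position error constant is infinite and e_ss = 1/(1+∞) = 0.

0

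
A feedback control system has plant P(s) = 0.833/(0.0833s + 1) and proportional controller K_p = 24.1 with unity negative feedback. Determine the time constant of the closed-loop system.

τ = 0.00395 s

Closed loop: T(s) = K_p·P/(1+K_p·P) = 20.08/(0.0833s + 1 + 20.08), with pole at s = −(1 + 20.08)/0.0833 = −253.
Closed-loop time constant τ = 1/253 = 0.00395 s.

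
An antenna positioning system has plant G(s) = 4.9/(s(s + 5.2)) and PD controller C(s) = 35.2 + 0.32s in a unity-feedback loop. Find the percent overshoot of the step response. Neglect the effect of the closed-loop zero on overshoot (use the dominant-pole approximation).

Forward path: (35.2 + 0.32s)·4.9/(s(s+5.2)). The closed-loop characteristic equation is s² + (5.2 + 4.9·0.32)s + 4.9·35.2 = 0.
That is s² + 6.768s + 172.5 = 0, so ω_n = 13.13 rad/s and ζ = 6.768/(2·13.13) = 0.2577.
%OS = 100·exp(−πζ/√(1−ζ²)) = 43.3%.

43.3%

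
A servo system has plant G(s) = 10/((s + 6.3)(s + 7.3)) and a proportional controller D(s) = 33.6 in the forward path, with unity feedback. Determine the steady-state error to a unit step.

The loop is type 0. Static position error constant K_pos = D(0)·G(0) = 33.6·0.2174 = 7.306.
Steady-state error to a unit step: e_ss = 1/(1+K_pos) = 1/8.306 = 0.12.

0.12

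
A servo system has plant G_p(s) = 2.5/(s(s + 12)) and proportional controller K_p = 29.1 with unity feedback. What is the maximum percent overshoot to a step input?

The closed-loop denominator s² + 12s + 72.75 gives ω_n = √72.75 = 8.529 and ζ = 12/(2ω_n) = 0.7035.
%OS = 100·exp(−πζ/√(1−ζ²)) = 100·exp(−π·0.7035/√0.5052) = 4.46%.

4.46%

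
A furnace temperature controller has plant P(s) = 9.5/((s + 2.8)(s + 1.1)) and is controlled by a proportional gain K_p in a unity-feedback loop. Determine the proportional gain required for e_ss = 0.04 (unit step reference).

K_p = 7.78

Steady-state error for a unit step on this type-0 loop is 1/(1 + K_p·P(0)).
P(0) = 3.084. Require 1/(1 + K_p·3.084) = 0.04, so 1 + 3.084·K_p = 25.
K_p = (25 − 1)/3.084 = 7.78.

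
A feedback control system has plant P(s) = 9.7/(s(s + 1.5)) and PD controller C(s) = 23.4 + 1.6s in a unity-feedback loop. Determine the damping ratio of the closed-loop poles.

Forward path: (23.4 + 1.6s)·9.7/(s(s+1.5)). The closed-loop characteristic equation is s² + (1.5 + 9.7·1.6)s + 9.7·23.4 = 0.
That is s² + 17.02s + 227 = 0, so ω_n = 15.07 rad/s and ζ = 17.02/(2·15.07) = 0.5649.

ζ = 0.565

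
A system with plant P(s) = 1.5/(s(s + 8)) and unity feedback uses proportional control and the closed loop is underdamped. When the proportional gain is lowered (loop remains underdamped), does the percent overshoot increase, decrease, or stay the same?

ζ = 8/(2√(1.5K_p)) rises as K_p falls; higher damping means less overshoot.

decrease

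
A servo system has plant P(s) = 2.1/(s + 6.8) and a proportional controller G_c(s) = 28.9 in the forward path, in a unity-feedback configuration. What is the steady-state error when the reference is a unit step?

0.101

The loop is type 0. Static position error constant K_pos = G_c(0)·P(0) = 28.9·0.3088 = 8.925.
Steady-state error to a unit step: e_ss = 1/(1+K_pos) = 1/9.925 = 0.101.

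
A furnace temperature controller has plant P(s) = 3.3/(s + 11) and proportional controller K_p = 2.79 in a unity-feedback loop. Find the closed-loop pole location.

Closed-loop transfer function: T(s) = K_p·P(s)/(1 + K_p·P(s)) = 9.207/(s + 11 + 9.207) = 9.207/(s + 20.21).
The closed-loop pole is at s = −20.21.

s = -20.21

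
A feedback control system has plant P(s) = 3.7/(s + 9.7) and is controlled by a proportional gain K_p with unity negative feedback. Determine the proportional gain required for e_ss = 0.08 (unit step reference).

For a type-0 loop with proportional control, e_ss = 1/(1 + K_p·P(0)).
P(0) = 0.3814. Require 1/(1 + K_p·0.3814) = 0.08, so 1 + 0.3814·K_p = 12.5.
K_p = (12.5 − 1)/0.3814 = 30.1.

K_p = 30.1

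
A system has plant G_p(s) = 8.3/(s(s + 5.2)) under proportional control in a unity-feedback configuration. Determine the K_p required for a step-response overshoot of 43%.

K_p = 12.1

From %OS = 100·exp(−πζ/√(1−ζ²)) = 43%, ζ = −ln(0.43)/√(π²+ln²(0.43)) = 0.2594.
Characteristic equation s² + 5.2s + 8.3K_p = 0 gives ζ = 5.2/(2√(8.3K_p)).
Setting ζ = 0.2594: √(8.3K_p) = 5.2/(2·0.2594) = 10.02, so K_p = 100.4/8.3 = 12.1.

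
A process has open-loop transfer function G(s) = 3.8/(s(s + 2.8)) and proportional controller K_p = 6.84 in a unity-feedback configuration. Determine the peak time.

The closed-loop denominator s² + 2.8s + 25.99 gives ω_n = √25.99 = 5.098 and ζ = 2.8/(2ω_n) = 0.2746.
Damped frequency ω_d = ω_n√(1−ζ²) = 4.902 rad/s, so peak time T_p = π/ω_d = 0.641 s.

T_p = 0.641 s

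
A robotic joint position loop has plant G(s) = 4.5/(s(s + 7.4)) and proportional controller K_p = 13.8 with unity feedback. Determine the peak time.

The closed-loop denominator s² + 7.4s + 62.1 gives ω_n = √62.1 = 7.88 and ζ = 7.4/(2ω_n) = 0.4695.
Damped frequency ω_d = ω_n√(1−ζ²) = 6.958 rad/s, so peak time T_p = π/ω_d = 0.452 s.

T_p = 0.452 s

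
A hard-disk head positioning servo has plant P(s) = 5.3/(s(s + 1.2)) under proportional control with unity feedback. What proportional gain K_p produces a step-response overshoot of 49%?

K_p = 1.39

From %OS = 100·exp(−πζ/√(1−ζ²)) = 49%, ζ = −ln(0.49)/√(π²+ln²(0.49)) = 0.2214.
Characteristic equation s² + 1.2s + 5.3K_p = 0 gives ζ = 1.2/(2√(5.3K_p)).
Setting ζ = 0.2214: √(5.3K_p) = 1.2/(2·0.2214) = 2.71, so K_p = 7.342/5.3 = 1.39.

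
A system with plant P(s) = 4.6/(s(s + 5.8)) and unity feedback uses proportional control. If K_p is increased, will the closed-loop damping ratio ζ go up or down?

ζ = 5.8/(2√(4.6K_p)); increasing K_p raises the denominator, so ζ falls.

decrease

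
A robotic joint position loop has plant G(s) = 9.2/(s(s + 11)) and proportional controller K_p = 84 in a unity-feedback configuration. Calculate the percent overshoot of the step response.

The closed-loop denominator s² + 11s + 772.8 gives ω_n = √772.8 = 27.8 and ζ = 11/(2ω_n) = 0.1978.
%OS = 100·exp(−πζ/√(1−ζ²)) = 100·exp(−π·0.1978/√0.9609) = 53%.

53%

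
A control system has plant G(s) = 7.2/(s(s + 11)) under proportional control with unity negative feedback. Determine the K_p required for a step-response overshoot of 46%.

From %OS = 100·exp(−πζ/√(1−ζ²)) = 46%, ζ = −ln(0.46)/√(π²+ln²(0.46)) = 0.24.
Characteristic equation s² + 11s + 7.2K_p = 0 gives ζ = 11/(2√(7.2K_p)).
Setting ζ = 0.24: √(7.2K_p) = 11/(2·0.24) = 22.92, so K_p = 525.4/7.2 = 73.

K_p = 73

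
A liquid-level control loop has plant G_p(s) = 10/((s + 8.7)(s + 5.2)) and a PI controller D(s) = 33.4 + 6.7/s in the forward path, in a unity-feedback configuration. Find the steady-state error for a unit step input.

The open loop D(s)G_p(s) has a pole at the origin (type 1), so the static position error constant is infinite and e_ss = 1/(1+∞) = 0.

0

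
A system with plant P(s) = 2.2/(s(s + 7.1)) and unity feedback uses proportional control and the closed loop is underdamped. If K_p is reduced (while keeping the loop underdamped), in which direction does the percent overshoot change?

ζ = 7.1/(2√(2.2K_p)) rises as K_p falls; higher damping means less overshoot.

decrease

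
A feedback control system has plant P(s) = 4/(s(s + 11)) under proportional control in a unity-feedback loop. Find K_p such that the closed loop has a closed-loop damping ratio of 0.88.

K_p = 9.77

Closed-loop characteristic equation: s² + 11s + K_p·4 = 0.
So ω_n = √(4K_p) and 2ζω_n = 11, giving ζ = 11/(2√(4K_p)).
Setting ζ = 0.88: √(4K_p) = 11/(2·0.88) = 6.25, so K_p = 39.06/4 = 9.77.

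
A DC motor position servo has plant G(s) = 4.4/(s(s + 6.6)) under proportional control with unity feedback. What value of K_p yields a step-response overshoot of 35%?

From %OS = 100·exp(−πζ/√(1−ζ²)) = 35%, ζ = −ln(0.35)/√(π²+ln²(0.35)) = 0.3169.
Characteristic equation s² + 6.6s + 4.4K_p = 0 gives ζ = 6.6/(2√(4.4K_p)).
Setting ζ = 0.3169: √(4.4K_p) = 6.6/(2·0.3169) = 10.41, so K_p = 108.4/4.4 = 24.6.

K_p = 24.6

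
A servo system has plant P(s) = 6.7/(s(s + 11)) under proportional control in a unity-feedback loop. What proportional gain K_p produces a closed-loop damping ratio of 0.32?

K_p = 44.1

Closed-loop characteristic equation: s² + 11s + K_p·6.7 = 0.
So ω_n = √(6.7K_p) and 2ζω_n = 11, giving ζ = 11/(2√(6.7K_p)).
Setting ζ = 0.32: √(6.7K_p) = 11/(2·0.32) = 17.19, so K_p = 295.4/6.7 = 44.1.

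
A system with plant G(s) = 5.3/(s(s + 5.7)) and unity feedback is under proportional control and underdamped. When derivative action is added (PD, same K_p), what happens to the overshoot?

With PD the characteristic equation becomes s² + (a + K·K_d)s + K·K_p = 0; the damping term grows, ζ rises, overshoot falls.

decrease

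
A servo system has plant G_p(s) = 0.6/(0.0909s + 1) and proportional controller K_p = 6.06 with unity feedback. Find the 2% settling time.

Closed loop: T(s) = K_p·G_p/(1+K_p·G_p) = 3.636/(0.0909s + 1 + 3.636), with pole at s = −(1 + 3.636)/0.0909 = −51.
τ = 1/51 = 0.01961 s, so 2% settling time ≈ 4τ = 0.0784 s.

T_s ≈ 0.0784 s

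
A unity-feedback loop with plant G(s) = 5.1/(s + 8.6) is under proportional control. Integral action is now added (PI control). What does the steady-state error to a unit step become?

0

Adding integral action puts a pole at s = 0 in the forward path, raising the system type to 1; a type-1 loop has zero steady-state error to a step.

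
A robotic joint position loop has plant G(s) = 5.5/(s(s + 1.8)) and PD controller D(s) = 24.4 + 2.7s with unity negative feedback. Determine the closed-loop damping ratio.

Forward path: (24.4 + 2.7s)·5.5/(s(s+1.8)). The closed-loop characteristic equation is s² + (1.8 + 5.5·2.7)s + 5.5·24.4 = 0.
That is s² + 16.65s + 134.2 = 0, so ω_n = 11.58 rad/s and ζ = 16.65/(2·11.58) = 0.7186.

ζ = 0.719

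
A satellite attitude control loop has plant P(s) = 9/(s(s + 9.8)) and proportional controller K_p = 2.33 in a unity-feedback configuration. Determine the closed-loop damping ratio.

ζ = 1.07

1 + K_p·P(s) = 0 gives s² + 9.8s + 20.97 = 0.
So ω_n² = 20.97 ⇒ ω_n = 4.579 rad/s, and ζ = 9.8/(2ω_n) = 1.07.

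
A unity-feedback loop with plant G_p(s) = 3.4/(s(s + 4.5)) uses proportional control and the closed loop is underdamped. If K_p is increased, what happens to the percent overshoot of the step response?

increase

ζ = 4.5/(2√(3.4K_p)) decreases as K_p grows; lower damping means more overshoot.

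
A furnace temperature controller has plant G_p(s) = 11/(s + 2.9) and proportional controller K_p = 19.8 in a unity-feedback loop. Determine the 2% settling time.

Closed-loop transfer function: T(s) = K_p·G_p(s)/(1 + K_p·G_p(s)) = 217.8/(s + 2.9 + 217.8) = 217.8/(s + 220.7).
Time constant τ = 1/220.7 = 0.004531 s, so the 2% settling time is about 4τ = 0.0181 s.

T_s ≈ 0.0181 s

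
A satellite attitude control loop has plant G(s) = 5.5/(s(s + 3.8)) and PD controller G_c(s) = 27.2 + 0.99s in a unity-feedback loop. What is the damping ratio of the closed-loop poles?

Forward path: (27.2 + 0.99s)·5.5/(s(s+3.8)). The closed-loop characteristic equation is s² + (3.8 + 5.5·0.99)s + 5.5·27.2 = 0.
That is s² + 9.245s + 149.6 = 0, so ω_n = 12.23 rad/s and ζ = 9.245/(2·12.23) = 0.3779.

ζ = 0.378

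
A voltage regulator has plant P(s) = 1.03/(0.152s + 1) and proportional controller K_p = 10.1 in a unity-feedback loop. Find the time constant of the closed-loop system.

τ = 0.0133 s

Closed loop: T(s) = K_p·P/(1+K_p·P) = 10.4/(0.152s + 1 + 10.4), with pole at s = −(1 + 10.4)/0.152 = −75.02.
Closed-loop time constant τ = 1/75.02 = 0.0133 s.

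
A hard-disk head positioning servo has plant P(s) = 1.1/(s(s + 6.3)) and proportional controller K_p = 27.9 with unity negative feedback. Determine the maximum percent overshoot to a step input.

The closed-loop denominator s² + 6.3s + 30.69 gives ω_n = √30.69 = 5.54 and ζ = 6.3/(2ω_n) = 0.5686.
%OS = 100·exp(−πζ/√(1−ζ²)) = 100·exp(−π·0.5686/√0.6767) = 11.4%.

11.4%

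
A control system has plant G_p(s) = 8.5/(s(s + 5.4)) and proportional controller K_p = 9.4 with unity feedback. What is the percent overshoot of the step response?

From 1 + K_pG_p(s) = 0: s² + 5.4s + 79.9 = 0 ⇒ ω_n = 8.939, ζ = 0.3021.
%OS = 100·exp(−πζ/√(1−ζ²)) = 100·exp(−π·0.3021/√0.9088) = 37%.

37%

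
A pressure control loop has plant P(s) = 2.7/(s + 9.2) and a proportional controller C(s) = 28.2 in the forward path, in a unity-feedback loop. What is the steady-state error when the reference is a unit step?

0.108

The loop is type 0. Static position error constant K_pos = C(0)·P(0) = 28.2·0.2935 = 8.276.
Steady-state error to a unit step: e_ss = 1/(1+K_pos) = 1/9.276 = 0.108.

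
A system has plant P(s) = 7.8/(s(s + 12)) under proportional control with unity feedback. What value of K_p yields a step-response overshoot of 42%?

K_p = 65.1

From %OS = 100·exp(−πζ/√(1−ζ²)) = 42%, ζ = −ln(0.42)/√(π²+ln²(0.42)) = 0.2662.
Characteristic equation s² + 12s + 7.8K_p = 0 gives ζ = 12/(2√(7.8K_p)).
Setting ζ = 0.2662: √(7.8K_p) = 12/(2·0.2662) = 22.54, so K_p = 508.1/7.8 = 65.1.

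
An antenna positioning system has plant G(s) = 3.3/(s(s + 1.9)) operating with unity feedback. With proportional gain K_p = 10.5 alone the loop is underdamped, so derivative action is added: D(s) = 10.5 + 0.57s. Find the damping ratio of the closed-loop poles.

ζ = 0.321

Forward path: (10.5 + 0.57s)·3.3/(s(s+1.9)). The closed-loop characteristic equation is s² + (1.9 + 3.3·0.57)s + 3.3·10.5 = 0.
That is s² + 3.781s + 34.65 = 0, so ω_n = 5.886 rad/s and ζ = 3.781/(2·5.886) = 0.3212.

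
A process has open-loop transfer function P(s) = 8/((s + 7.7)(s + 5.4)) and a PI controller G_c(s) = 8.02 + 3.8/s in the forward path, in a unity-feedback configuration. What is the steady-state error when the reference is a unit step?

0

The open loop G_c(s)P(s) has a pole at the origin (type 1), so the static position error constant is infinite and e_ss = 1/(1+∞) = 0.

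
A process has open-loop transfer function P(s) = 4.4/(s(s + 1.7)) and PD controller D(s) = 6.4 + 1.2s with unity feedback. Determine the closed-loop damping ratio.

ζ = 0.658

Forward path: (6.4 + 1.2s)·4.4/(s(s+1.7)). The closed-loop characteristic equation is s² + (1.7 + 4.4·1.2)s + 4.4·6.4 = 0.
That is s² + 6.98s + 28.16 = 0, so ω_n = 5.307 rad/s and ζ = 6.98/(2·5.307) = 0.6577.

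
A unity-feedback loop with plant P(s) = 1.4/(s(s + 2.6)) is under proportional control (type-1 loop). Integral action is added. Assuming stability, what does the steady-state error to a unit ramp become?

The integrator raises the loop to type 2, so K_v → ∞ and e_ss to a ramp is zero.

0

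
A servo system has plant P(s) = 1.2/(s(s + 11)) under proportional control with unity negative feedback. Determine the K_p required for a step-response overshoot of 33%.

From %OS = 100·exp(−πζ/√(1−ζ²)) = 33%, ζ = −ln(0.33)/√(π²+ln²(0.33)) = 0.3328.
Characteristic equation s² + 11s + 1.2K_p = 0 gives ζ = 11/(2√(1.2K_p)).
Setting ζ = 0.3328: √(1.2K_p) = 11/(2·0.3328) = 16.53, so K_p = 273.1/1.2 = 228.

K_p = 228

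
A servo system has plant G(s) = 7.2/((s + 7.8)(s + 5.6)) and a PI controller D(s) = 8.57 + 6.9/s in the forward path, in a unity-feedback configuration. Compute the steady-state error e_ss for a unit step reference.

0

The open loop D(s)G(s) has a pole at the origin (type 1), so the static position error constant is infinite and e_ss = 1/(1+∞) = 0.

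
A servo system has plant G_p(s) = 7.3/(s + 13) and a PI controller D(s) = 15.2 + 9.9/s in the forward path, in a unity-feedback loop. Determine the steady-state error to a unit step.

0

The open loop D(s)G_p(s) has a pole at the origin (type 1), so the static position error constant is infinite and e_ss = 1/(1+∞) = 0.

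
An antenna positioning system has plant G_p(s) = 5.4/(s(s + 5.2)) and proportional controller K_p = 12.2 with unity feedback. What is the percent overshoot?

34.6%

The closed-loop denominator s² + 5.2s + 65.88 gives ω_n = √65.88 = 8.117 and ζ = 5.2/(2ω_n) = 0.3203.
%OS = 100·exp(−πζ/√(1−ζ²)) = 100·exp(−π·0.3203/√0.8974) = 34.6%.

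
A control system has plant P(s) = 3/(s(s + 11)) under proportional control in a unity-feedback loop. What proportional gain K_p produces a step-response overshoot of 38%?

From %OS = 100·exp(−πζ/√(1−ζ²)) = 38%, ζ = −ln(0.38)/√(π²+ln²(0.38)) = 0.2943.
Characteristic equation s² + 11s + 3K_p = 0 gives ζ = 11/(2√(3K_p)).
Setting ζ = 0.2943: √(3K_p) = 11/(2·0.2943) = 18.69, so K_p = 349.1/3 = 116.

K_p = 116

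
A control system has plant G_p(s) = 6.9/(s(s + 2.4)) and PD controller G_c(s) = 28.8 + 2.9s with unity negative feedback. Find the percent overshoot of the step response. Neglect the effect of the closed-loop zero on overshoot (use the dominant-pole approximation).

1.63%

Forward path: (28.8 + 2.9s)·6.9/(s(s+2.4)). The closed-loop characteristic equation is s² + (2.4 + 6.9·2.9)s + 6.9·28.8 = 0.
That is s² + 22.41s + 198.7 = 0, so ω_n = 14.1 rad/s and ζ = 22.41/(2·14.1) = 0.7949.
%OS = 100·exp(−πζ/√(1−ζ²)) = 1.63%.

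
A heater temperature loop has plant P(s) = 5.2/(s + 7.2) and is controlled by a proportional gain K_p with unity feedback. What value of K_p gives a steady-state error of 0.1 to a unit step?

For a type-0 loop with proportional control, e_ss = 1/(1 + K_p·P(0)).
P(0) = 0.7222. Require 1/(1 + K_p·0.7222) = 0.1, so 1 + 0.7222·K_p = 10.
K_p = (10 − 1)/0.7222 = 12.5.

K_p = 12.5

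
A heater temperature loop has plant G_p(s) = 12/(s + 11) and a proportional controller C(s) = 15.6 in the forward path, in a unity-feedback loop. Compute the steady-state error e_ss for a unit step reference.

0.0555

The loop is type 0. Static position error constant K_pos = C(0)·G_p(0) = 15.6·1.091 = 17.02.
Steady-state error to a unit step: e_ss = 1/(1+K_pos) = 1/18.02 = 0.0555.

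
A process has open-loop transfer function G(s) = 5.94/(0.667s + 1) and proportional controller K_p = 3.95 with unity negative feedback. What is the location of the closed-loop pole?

s = -36.68

Closed loop: T(s) = K_p·G/(1+K_p·G) = 23.46/(0.667s + 1 + 23.46), with pole at s = −(1 + 23.46)/0.667 = −36.68.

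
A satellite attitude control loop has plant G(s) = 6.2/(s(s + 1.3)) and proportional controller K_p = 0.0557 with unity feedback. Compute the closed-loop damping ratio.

ζ = 1.11

1 + K_p·G(s) = 0 gives s² + 1.3s + 0.3453 = 0.
So ω_n² = 0.3453 ⇒ ω_n = 0.5877 rad/s, and ζ = 1.3/(2ω_n) = 1.11.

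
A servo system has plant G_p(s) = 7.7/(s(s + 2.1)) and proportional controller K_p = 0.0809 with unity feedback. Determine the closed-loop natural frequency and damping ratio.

ω_n = 0.789 rad/s, ζ = 1.33

The closed-loop denominator is s(s+2.1) + 0.0809·7.7 = s² + 2.1s + 0.6229.
So ω_n² = 0.6229 ⇒ ω_n = 0.7893 rad/s, and ζ = 2.1/(2ω_n) = 1.33.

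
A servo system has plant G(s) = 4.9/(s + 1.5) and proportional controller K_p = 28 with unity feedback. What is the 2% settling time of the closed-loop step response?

Closed-loop transfer function: T(s) = K_p·G(s)/(1 + K_p·G(s)) = 137.2/(s + 1.5 + 137.2) = 137.2/(s + 138.7).
Time constant τ = 1/138.7 = 0.00721 s, so the 2% settling time is about 4τ = 0.0288 s.

T_s ≈ 0.0288 s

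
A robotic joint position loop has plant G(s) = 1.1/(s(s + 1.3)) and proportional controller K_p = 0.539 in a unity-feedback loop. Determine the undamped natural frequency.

The closed-loop denominator is s(s+1.3) + 0.539·1.1 = s² + 1.3s + 0.5929.
Matching s² + 2ζω_n s + ω_n²: ω_n = √0.5929 = 0.77 rad/s and 2ζω_n = 1.3, so ζ = 1.3/(2·0.77) = 0.844.

ω_n = 0.77 rad/s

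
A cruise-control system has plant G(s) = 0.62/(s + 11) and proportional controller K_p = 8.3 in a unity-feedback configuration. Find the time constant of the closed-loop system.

τ = 0.0619 s

Closed-loop transfer function: T(s) = K_p·G(s)/(1 + K_p·G(s)) = 5.146/(s + 11 + 5.146) = 5.146/(s + 16.15).
Time constant τ = 1/16.15 = 0.0619 s.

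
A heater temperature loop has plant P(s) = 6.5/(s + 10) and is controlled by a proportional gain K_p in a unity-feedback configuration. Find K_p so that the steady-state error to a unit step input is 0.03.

K_p = 49.7

The loop is type 0, so e_ss(step) = 1/(1 + K_pos) with K_pos = K_p·P(0).
P(0) = 0.65. Require 1/(1 + K_p·0.65) = 0.03, so 1 + 0.65·K_p = 33.33.
K_p = (33.33 − 1)/0.65 = 49.7.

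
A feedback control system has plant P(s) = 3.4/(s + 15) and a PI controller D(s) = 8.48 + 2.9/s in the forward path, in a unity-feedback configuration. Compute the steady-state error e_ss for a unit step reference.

0

The open loop D(s)P(s) has a pole at the origin (type 1), so the static position error constant is infinite and e_ss = 1/(1+∞) = 0.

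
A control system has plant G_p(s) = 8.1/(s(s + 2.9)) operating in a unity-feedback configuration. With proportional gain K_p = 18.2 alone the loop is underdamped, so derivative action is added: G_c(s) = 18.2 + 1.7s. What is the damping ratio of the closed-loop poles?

Forward path: (18.2 + 1.7s)·8.1/(s(s+2.9)). The closed-loop characteristic equation is s² + (2.9 + 8.1·1.7)s + 8.1·18.2 = 0.
That is s² + 16.67s + 147.4 = 0, so ω_n = 12.14 rad/s and ζ = 16.67/(2·12.14) = 0.6865.

ζ = 0.686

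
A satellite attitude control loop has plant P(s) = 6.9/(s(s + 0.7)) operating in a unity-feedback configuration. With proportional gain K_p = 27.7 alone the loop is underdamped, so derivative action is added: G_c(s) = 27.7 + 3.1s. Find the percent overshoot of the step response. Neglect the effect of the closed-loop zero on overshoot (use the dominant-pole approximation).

Forward path: (27.7 + 3.1s)·6.9/(s(s+0.7)). The closed-loop characteristic equation is s² + (0.7 + 6.9·3.1)s + 6.9·27.7 = 0.
That is s² + 22.09s + 191.1 = 0, so ω_n = 13.82 rad/s and ζ = 22.09/(2·13.82) = 0.7989.
%OS = 100·exp(−πζ/√(1−ζ²)) = 1.54%.

1.54%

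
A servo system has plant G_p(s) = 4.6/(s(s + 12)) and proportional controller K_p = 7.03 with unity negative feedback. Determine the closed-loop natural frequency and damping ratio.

ω_n = 5.69 rad/s, ζ = 1.06

With unity feedback the closed-loop characteristic equation is s² + 12s + 7.03·4.6 = s² + 12s + 32.34 = 0.
Matching s² + 2ζω_n s + ω_n²: ω_n = √32.34 = 5.687 rad/s and 2ζω_n = 12, so ζ = 12/(2·5.687) = 1.06.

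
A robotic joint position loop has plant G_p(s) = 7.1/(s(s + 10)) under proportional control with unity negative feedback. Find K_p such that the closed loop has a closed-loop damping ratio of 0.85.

Closed-loop characteristic equation: s² + 10s + K_p·7.1 = 0.
So ω_n = √(7.1K_p) and 2ζω_n = 10, giving ζ = 10/(2√(7.1K_p)).
Setting ζ = 0.85: √(7.1K_p) = 10/(2·0.85) = 5.882, so K_p = 34.6/7.1 = 4.87.

K_p = 4.87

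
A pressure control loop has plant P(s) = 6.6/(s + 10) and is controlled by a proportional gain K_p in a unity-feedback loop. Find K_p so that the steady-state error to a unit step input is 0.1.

The loop is type 0, so e_ss(step) = 1/(1 + K_pos) with K_pos = K_p·P(0).
P(0) = 0.66. Require 1/(1 + K_p·0.66) = 0.1, so 1 + 0.66·K_p = 10.
K_p = (10 − 1)/0.66 = 13.6.

K_p = 13.6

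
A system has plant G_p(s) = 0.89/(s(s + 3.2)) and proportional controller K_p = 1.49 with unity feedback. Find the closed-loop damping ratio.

ζ = 1.39

With unity feedback the closed-loop characteristic equation is s² + 3.2s + 1.49·0.89 = s² + 3.2s + 1.326 = 0.
Matching s² + 2ζω_n s + ω_n²: ω_n = √1.326 = 1.152 rad/s and 2ζω_n = 3.2, so ζ = 3.2/(2·1.152) = 1.39.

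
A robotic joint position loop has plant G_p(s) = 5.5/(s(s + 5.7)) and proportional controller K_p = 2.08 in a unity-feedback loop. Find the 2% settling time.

The closed-loop denominator s² + 5.7s + 11.44 gives ω_n = √11.44 = 3.382 and ζ = 5.7/(2ω_n) = 0.8426.
2% settling time T_s ≈ 4/(ζω_n) = 4/2.85 = 1.4 s.

T_s ≈ 1.4 s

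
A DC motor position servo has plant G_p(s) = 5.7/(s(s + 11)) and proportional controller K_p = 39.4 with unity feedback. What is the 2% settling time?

Closed-loop characteristic equation: s² + 11s + 224.6 = 0, so ω_n = 14.99 rad/s and ζ = 11/(2·14.99) = 0.367.
2% settling time T_s ≈ 4/(ζω_n) = 4/5.5 = 0.727 s.

T_s ≈ 0.727 s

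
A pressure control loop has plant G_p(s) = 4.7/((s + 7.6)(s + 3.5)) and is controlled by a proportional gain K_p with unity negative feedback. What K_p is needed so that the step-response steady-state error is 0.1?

The loop is type 0, so e_ss(step) = 1/(1 + K_pos) with K_pos = K_p·G_p(0).
G_p(0) = 0.1767. Require 1/(1 + K_p·0.1767) = 0.1, so 1 + 0.1767·K_p = 10.
K_p = (10 − 1)/0.1767 = 50.9.

K_p = 50.9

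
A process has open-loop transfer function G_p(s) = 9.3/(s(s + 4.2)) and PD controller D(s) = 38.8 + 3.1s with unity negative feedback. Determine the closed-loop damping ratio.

ζ = 0.869

Forward path: (38.8 + 3.1s)·9.3/(s(s+4.2)). The closed-loop characteristic equation is s² + (4.2 + 9.3·3.1)s + 9.3·38.8 = 0.
That is s² + 33.03s + 360.8 = 0, so ω_n = 19 rad/s and ζ = 33.03/(2·19) = 0.8694.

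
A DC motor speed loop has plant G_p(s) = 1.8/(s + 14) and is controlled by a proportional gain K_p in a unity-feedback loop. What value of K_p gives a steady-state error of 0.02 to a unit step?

K_p = 381

The loop is type 0, so e_ss(step) = 1/(1 + K_pos) with K_pos = K_p·G_p(0).
G_p(0) = 0.1286. Require 1/(1 + K_p·0.1286) = 0.02, so 1 + 0.1286·K_p = 50.
K_p = (50 − 1)/0.1286 = 381.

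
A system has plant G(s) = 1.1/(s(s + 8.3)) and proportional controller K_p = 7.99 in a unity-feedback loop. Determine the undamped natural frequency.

The closed-loop denominator is s(s+8.3) + 7.99·1.1 = s² + 8.3s + 8.789.
So ω_n² = 8.789 ⇒ ω_n = 2.965 rad/s, and ζ = 8.3/(2ω_n) = 1.4.

ω_n = 2.96 rad/s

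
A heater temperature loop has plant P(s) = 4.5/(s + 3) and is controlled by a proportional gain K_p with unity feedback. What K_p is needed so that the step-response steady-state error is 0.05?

K_p = 12.7

Steady-state error for a unit step on this type-0 loop is 1/(1 + K_p·P(0)).
P(0) = 1.5. Require 1/(1 + K_p·1.5) = 0.05, so 1 + 1.5·K_p = 20.
K_p = (20 − 1)/1.5 = 12.7.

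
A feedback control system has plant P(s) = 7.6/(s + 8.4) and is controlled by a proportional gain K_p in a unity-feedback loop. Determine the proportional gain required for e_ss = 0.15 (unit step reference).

K_p = 6.26

The loop is type 0, so e_ss(step) = 1/(1 + K_pos) with K_pos = K_p·P(0).
P(0) = 0.9048. Require 1/(1 + K_p·0.9048) = 0.15, so 1 + 0.9048·K_p = 6.667.
K_p = (6.667 − 1)/0.9048 = 6.26.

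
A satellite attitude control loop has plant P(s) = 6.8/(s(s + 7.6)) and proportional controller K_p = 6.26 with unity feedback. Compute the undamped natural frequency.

ω_n = 6.52 rad/s

The closed-loop denominator is s(s+7.6) + 6.26·6.8 = s² + 7.6s + 42.57.
So ω_n² = 42.57 ⇒ ω_n = 6.524 rad/s, and ζ = 7.6/(2ω_n) = 0.582.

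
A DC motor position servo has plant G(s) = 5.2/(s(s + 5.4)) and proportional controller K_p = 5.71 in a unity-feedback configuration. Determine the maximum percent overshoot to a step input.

16.7%

Closed-loop characteristic equation: s² + 5.4s + 29.69 = 0, so ω_n = 5.449 rad/s and ζ = 5.4/(2·5.449) = 0.4955.
%OS = 100·exp(−πζ/√(1−ζ²)) = 100·exp(−π·0.4955/√0.7545) = 16.7%.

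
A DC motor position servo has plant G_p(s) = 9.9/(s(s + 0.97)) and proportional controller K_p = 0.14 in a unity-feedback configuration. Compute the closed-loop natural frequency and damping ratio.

ω_n = 1.18 rad/s, ζ = 0.412

1 + K_p·G_p(s) = 0 gives s² + 0.97s + 1.386 = 0.
Matching s² + 2ζω_n s + ω_n²: ω_n = √1.386 = 1.177 rad/s and 2ζω_n = 0.97, so ζ = 0.97/(2·1.177) = 0.412.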